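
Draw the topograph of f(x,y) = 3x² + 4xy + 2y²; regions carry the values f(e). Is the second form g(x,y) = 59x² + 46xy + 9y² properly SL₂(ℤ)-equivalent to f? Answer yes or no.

D₁ = -8, D₂ = -8
f: translate: b→-2 (≡4 mod 6), so (3,4,2)→(3,-2,1)
f: flip: (3,-2,1)→(1,2,3)
f: translate: b→0 (≡2 mod 2), so (1,2,3)→(1,0,2)
f: reduced (well bottom): (1,0,2) with a≤c, −a<b≤a
g: flip: (59,46,9)→(9,-46,59)
g: translate: b→8 (≡-46 mod 18), so (9,-46,59)→(9,8,2)
g: flip: (9,8,2)→(2,-8,9)
g: translate: b→0 (≡-8 mod 4), so (2,-8,9)→(2,0,1)
g: flip: (2,0,1)→(1,0,2)
g: reduced (well bottom): (1,0,2) with a≤c, −a<b≤a
reduced forms (1, 0, 2) vs (1, 0, 2) ⇒ equivalent

yes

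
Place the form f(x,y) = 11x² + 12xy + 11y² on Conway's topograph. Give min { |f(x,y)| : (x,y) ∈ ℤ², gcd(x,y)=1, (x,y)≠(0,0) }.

translate: b→-10 (≡12 mod 22), so (11,12,11)→(11,-10,10)
flip: (11,-10,10)→(10,10,11)
reduced (well bottom): (10,10,11) with a≤c, −a<b≤a
well minimum = a = 10

10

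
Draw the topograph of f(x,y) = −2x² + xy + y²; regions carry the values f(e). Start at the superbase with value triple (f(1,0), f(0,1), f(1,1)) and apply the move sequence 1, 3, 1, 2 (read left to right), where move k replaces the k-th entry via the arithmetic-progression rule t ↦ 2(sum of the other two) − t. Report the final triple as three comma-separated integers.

start (-2,1,0) = (f(1,0),f(0,1),f(1,1))
replace slot 1: 2·(1+0) − (-2) = 4 → (4,1,0)
replace slot 3: 2·(4+1) − 0 = 10 → (4,1,10)
replace slot 1: 2·(1+10) − 4 = 18 → (18,1,10)
replace slot 2: 2·(18+10) − 1 = 55 → (18,55,10)

18,55,10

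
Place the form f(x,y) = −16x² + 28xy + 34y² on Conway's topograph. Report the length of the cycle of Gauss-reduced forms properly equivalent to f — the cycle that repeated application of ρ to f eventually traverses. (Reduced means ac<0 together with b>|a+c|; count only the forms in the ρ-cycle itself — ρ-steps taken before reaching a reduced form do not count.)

D = 2960, ⌊√D⌋ = 54
river: ρ → (34,40,-10)
river: ρ → (-10,40,34)
river: ρ → (34,28,-16)
river: ρ → (-16,36,26)
river: ρ → (26,16,-26)
river: ρ → (-26,36,16)
river: ρ → (16,28,-34)
river: ρ → (-34,40,10)
river: ρ → (10,40,-34)
river: ρ → (-34,28,16)
river: ρ → (16,36,-26)
river: ρ → (-26,16,26)
river: ρ → (26,36,-16)
river: ρ → (-16,28,34)
ρ-cycle length = 14 (tail of 0 descent steps not counted)

14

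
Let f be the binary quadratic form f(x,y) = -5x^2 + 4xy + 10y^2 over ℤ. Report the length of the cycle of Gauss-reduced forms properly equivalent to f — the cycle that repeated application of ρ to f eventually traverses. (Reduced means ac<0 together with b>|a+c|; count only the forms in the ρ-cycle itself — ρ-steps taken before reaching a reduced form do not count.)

D = 216, ⌊√D⌋ = 14
descent: ρ → (10,-4,-5)
descent: ρ → (-5,14,1)  [lands on river]
river: ρ → (1,14,-5)
river: ρ → (-5,6,9)
river: ρ → (9,12,-2)
river: ρ → (-2,12,9)
river: ρ → (9,6,-5)
ρ-cycle length = 6 (tail of 2 descent steps not counted)

6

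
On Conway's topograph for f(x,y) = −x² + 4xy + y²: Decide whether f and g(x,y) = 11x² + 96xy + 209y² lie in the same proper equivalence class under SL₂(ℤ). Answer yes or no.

D₁ = 20, D₂ = 20
river cycle of f (length 2): (1, 4, -1), (-1, 4, 1)
river cycle of g (length 2): (1, 4, -1), (-1, 4, 1)
cycles coincide ⇒ equivalent

yes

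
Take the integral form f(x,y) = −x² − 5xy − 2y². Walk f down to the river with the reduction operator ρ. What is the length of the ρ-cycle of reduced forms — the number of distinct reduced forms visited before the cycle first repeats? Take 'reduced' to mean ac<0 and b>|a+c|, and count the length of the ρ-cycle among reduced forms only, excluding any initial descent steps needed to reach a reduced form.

D = 17, ⌊√D⌋ = 4
descent: ρ → (-2,1,2)  [lands on river]
river: ρ → (2,3,-1)
river: ρ → (-1,3,2)
river: ρ → (2,1,-2)
river: ρ → (-2,3,1)
river: ρ → (1,3,-2)
ρ-cycle length = 6 (tail of 1 descent step not counted)

6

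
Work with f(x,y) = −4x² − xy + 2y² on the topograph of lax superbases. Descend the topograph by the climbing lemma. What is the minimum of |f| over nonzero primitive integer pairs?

descent: ρ → (2,5,-1)  [lands on river]
river: ρ → (-1,5,2)
river: ρ → (2,3,-3)
river: ρ → (-3,3,2)
closes: descent 1, river 4
min |a| on river = 1

1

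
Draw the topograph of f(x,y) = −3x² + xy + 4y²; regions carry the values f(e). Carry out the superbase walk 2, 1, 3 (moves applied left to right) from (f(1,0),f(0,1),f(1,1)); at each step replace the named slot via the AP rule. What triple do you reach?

start (-3,4,2) = (f(1,0),f(0,1),f(1,1))
replace slot 2: 2·((-3)+2) − 4 = -6 → (-3,-6,2)
replace slot 1: 2·((-6)+2) − (-3) = -5 → (-5,-6,2)
replace slot 3: 2·((-5)+(-6)) − 2 = -24 → (-5,-6,-24)

-5,-6,-24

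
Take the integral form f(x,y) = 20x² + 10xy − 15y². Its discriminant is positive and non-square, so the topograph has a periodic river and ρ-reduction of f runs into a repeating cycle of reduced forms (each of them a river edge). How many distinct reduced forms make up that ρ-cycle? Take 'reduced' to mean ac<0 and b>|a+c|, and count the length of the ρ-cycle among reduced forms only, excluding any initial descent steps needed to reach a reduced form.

D = 1300, ⌊√D⌋ = 36
river: ρ → (-15,20,15)
river: ρ → (15,10,-20)
river: ρ → (-20,30,5)
river: ρ → (5,30,-20)
river: ρ → (-20,10,15)
river: ρ → (15,20,-15)
river: ρ → (-15,10,20)
river: ρ → (20,30,-5)
river: ρ → (-5,30,20)
river: ρ → (20,10,-15)
ρ-cycle length = 10 (tail of 0 descent steps not counted)

10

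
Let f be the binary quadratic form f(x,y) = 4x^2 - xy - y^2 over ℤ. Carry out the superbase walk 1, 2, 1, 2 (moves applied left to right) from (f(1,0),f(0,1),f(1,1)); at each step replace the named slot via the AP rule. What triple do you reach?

start (4,-1,2) = (f(1,0),f(0,1),f(1,1))
replace slot 1: 2·((-1)+2) − 4 = -2 → (-2,-1,2)
replace slot 2: 2·((-2)+2) − (-1) = 1 → (-2,1,2)
replace slot 1: 2·(1+2) − (-2) = 8 → (8,1,2)
replace slot 2: 2·(8+2) − 1 = 19 → (8,19,2)

8,19,2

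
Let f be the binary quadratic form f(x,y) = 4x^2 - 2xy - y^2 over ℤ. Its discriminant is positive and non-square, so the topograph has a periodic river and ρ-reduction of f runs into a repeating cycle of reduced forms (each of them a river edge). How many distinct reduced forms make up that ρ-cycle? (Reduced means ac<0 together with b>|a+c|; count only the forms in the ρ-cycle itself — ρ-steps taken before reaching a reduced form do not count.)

D = 20, ⌊√D⌋ = 4
descent: ρ → (-1,4,1)  [lands on river]
river: ρ → (1,4,-1)
ρ-cycle length = 2 (tail of 1 descent step not counted)

2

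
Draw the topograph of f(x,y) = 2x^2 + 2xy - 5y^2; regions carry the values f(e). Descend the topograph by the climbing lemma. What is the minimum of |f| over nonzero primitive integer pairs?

descent: ρ → (-5,-2,2)
descent: ρ → (2,6,-1)  [lands on river]
river: ρ → (-1,6,2)
closes: descent 2, river 2
min |a| on river = 1

1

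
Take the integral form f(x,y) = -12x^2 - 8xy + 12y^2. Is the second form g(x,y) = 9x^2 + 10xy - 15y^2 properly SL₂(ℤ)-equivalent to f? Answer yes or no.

D₁ = 640, D₂ = 640
river cycle of f (length 6): (12, 8, -12), (-12, 16, 8), (8, 16, -12), (-12, 8, 12), (12, 16, -8), (-8, 16, 12)
river cycle of g (length 8): (-15, 20, 4), (4, 20, -15), (-15, 10, 9), (9, 8, -16), (-16, 24, 1), (1, 24, -16), (-16, 8, 9), (9, 10, -15)
cycles differ ⇒ inequivalent

no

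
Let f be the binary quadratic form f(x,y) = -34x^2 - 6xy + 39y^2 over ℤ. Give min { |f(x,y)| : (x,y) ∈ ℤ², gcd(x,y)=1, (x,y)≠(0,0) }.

descent: ρ → (39,6,-34)  [lands on river]
river: ρ → (-34,62,11)
river: ρ → (11,70,-10)
river: ρ → (-10,70,11)
river: ρ → (11,62,-34)
river: ρ → (-34,6,39)
river: ρ → (39,72,-1)
river: ρ → (-1,72,39)
closes: descent 1, river 8
min |a| on river = 1

1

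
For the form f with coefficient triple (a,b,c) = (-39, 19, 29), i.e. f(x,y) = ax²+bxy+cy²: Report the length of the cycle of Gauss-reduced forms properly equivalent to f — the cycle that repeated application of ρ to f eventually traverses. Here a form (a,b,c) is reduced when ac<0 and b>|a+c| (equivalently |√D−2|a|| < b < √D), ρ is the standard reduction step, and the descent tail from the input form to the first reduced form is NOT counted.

D = 4885, ⌊√D⌋ = 69
river: ρ → (29,39,-29)
river: ρ → (-29,19,39)
river: ρ → (39,59,-9)
river: ρ → (-9,67,11)
river: ρ → (11,65,-15)
river: ρ → (-15,55,31)
river: ρ → (31,69,-1)
river: ρ → (-1,69,31)
river: ρ → (31,55,-15)
river: ρ → (-15,65,11)
river: ρ → (11,67,-9)
river: ρ → (-9,59,39)
river: ρ → (39,19,-29)
river: ρ → (-29,39,29)
river: ρ → (29,19,-39)
river: ρ → (-39,59,9)
river: ρ → (9,67,-11)
river: ρ → (-11,65,15)
river: ρ → (15,55,-31)
river: ρ → (-31,69,1)
river: ρ → (1,69,-31)
river: ρ → (-31,55,15)
river: ρ → (15,65,-11)
river: ρ → (-11,67,9)
river: ρ → (9,59,-39)
river: ρ → (-39,19,29)
ρ-cycle length = 26 (tail of 0 descent steps not counted)

26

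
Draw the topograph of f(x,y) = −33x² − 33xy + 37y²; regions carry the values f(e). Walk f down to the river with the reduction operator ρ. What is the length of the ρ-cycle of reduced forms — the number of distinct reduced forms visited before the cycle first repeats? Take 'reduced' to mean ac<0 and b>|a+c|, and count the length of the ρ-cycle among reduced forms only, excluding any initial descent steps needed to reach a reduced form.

D = 5973, ⌊√D⌋ = 77
descent: ρ → (37,33,-33)  [lands on river]
river: ρ → (-33,33,37)
river: ρ → (37,41,-29)
river: ρ → (-29,75,3)
river: ρ → (3,75,-29)
river: ρ → (-29,41,37)
ρ-cycle length = 6 (tail of 1 descent step not counted)

6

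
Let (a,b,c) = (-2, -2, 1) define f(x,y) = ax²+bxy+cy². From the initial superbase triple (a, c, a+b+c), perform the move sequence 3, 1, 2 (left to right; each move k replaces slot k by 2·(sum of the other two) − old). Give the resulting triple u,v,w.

start (-2,1,-3) = (f(1,0),f(0,1),f(1,1))
replace slot 3: 2·((-2)+1) − (-3) = 1 → (-2,1,1)
replace slot 1: 2·(1+1) − (-2) = 6 → (6,1,1)
replace slot 2: 2·(6+1) − 1 = 13 → (6,13,1)

6,13,1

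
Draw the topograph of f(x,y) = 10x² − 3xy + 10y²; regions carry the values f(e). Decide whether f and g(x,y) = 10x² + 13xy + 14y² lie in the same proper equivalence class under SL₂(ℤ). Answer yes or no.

D₁ = -391, D₂ = -391
f: flip: (10,-3,10)→(10,3,10)
f: reduced (well bottom): (10,3,10) with a≤c, −a<b≤a
g: translate: b→-7 (≡13 mod 20), so (10,13,14)→(10,-7,11)
g: reduced (well bottom): (10,-7,11) with a≤c, −a<b≤a
reduced forms (10, 3, 10) vs (10, -7, 11) ⇒ inequivalent

no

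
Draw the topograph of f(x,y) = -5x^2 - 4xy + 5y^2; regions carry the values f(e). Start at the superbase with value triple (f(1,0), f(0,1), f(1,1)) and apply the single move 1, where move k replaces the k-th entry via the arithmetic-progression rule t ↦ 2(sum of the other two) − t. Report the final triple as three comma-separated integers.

start (-5,5,-4) = (f(1,0),f(0,1),f(1,1))
replace slot 1: 2·(5+(-4)) − (-5) = 7 → (7,5,-4)

7,5,-4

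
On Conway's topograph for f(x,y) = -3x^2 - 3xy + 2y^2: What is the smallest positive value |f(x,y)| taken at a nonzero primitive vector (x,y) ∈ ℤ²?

descent: ρ → (2,3,-3)  [lands on river]
river: ρ → (-3,3,2)
river: ρ → (2,5,-1)
river: ρ → (-1,5,2)
closes: descent 1, river 4
min |a| on river = 1

1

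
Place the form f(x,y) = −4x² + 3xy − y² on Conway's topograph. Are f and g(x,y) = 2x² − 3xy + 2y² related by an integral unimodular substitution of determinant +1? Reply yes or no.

D₁ = -7, D₂ = -7
f is negative-definite; reduce −f:
−f: flip: (4,-3,1)→(1,3,4)
−f: translate: b→1 (≡3 mod 2), so (1,3,4)→(1,1,2)
−f: reduced (well bottom): (1,1,2) with a≤c, −a<b≤a
flip sign back: reduced form of f is (-1,-1,-2)
g: translate: b→1 (≡-3 mod 4), so (2,-3,2)→(2,1,1)
g: flip: (2,1,1)→(1,-1,2)
g: translate: b→1 (≡-1 mod 2), so (1,-1,2)→(1,1,2)
g: reduced (well bottom): (1,1,2) with a≤c, −a<b≤a
reduced forms (-1, -1, -2) vs (1, 1, 2) ⇒ inequivalent

no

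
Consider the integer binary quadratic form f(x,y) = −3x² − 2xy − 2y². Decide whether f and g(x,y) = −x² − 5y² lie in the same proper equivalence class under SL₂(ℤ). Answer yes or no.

D₁ = -20, D₂ = -20
f is negative-definite; reduce −f:
−f: flip: (3,2,2)→(2,-2,3)
−f: translate: b→2 (≡-2 mod 4), so (2,-2,3)→(2,2,3)
−f: reduced (well bottom): (2,2,3) with a≤c, −a<b≤a
flip sign back: reduced form of f is (-2,-2,-3)
g is negative-definite; reduce −g:
−g: reduced (well bottom): (1,0,5) with a≤c, −a<b≤a
flip sign back: reduced form of g is (-1,0,-5)
reduced forms (-2, -2, -3) vs (-1, 0, -5) ⇒ inequivalent

no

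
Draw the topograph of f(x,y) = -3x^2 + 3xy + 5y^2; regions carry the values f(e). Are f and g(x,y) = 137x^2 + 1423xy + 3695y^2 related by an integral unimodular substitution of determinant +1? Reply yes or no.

D₁ = 69, D₂ = 69
river cycle of f (length 4): (5, 7, -1), (-1, 7, 5), (5, 3, -3), (-3, 3, 5)
river cycle of g (length 4): (5, 7, -1), (-1, 7, 5), (5, 3, -3), (-3, 3, 5)
cycles coincide ⇒ equivalent

yes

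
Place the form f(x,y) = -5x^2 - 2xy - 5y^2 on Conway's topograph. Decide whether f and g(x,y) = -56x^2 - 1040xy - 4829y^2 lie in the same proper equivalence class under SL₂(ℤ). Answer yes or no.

D₁ = -96, D₂ = -96
f is negative-definite; reduce −f:
−f: reduced (well bottom): (5,2,5) with a≤c, −a<b≤a
flip sign back: reduced form of f is (-5,-2,-5)
g is negative-definite; reduce −g:
−g: translate: b→32 (≡1040 mod 112), so (56,1040,4829)→(56,32,5)
−g: flip: (56,32,5)→(5,-32,56)
−g: translate: b→-2 (≡-32 mod 10), so (5,-32,56)→(5,-2,5)
−g: flip: (5,-2,5)→(5,2,5)
−g: reduced (well bottom): (5,2,5) with a≤c, −a<b≤a
flip sign back: reduced form of g is (-5,-2,-5)
reduced forms (-5, -2, -5) vs (-5, -2, -5) ⇒ equivalent

yes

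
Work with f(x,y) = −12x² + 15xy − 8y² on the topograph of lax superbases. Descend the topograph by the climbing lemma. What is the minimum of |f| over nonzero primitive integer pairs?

translate: b→9 (≡-15 mod 24), so (12,-15,8)→(12,9,5)
flip: (12,9,5)→(5,-9,12)
translate: b→1 (≡-9 mod 10), so (5,-9,12)→(5,1,8)
reduced (well bottom): (5,1,8) with a≤c, −a<b≤a
well minimum |f| = |-5| = 5 (negative-definite)

5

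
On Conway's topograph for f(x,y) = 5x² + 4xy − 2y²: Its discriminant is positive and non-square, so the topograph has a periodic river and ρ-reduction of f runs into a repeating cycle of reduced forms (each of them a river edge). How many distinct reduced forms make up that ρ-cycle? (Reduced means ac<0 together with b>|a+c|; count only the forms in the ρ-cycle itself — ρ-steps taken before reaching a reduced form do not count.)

D = 56, ⌊√D⌋ = 7
river: ρ → (-2,4,5)
river: ρ → (5,6,-1)
river: ρ → (-1,6,5)
river: ρ → (5,4,-2)
ρ-cycle length = 4 (tail of 0 descent steps not counted)

4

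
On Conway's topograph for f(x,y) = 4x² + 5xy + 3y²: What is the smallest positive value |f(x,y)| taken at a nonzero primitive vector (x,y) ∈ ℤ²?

translate: b→-3 (≡5 mod 8), so (4,5,3)→(4,-3,2)
flip: (4,-3,2)→(2,3,4)
translate: b→-1 (≡3 mod 4), so (2,3,4)→(2,-1,3)
reduced (well bottom): (2,-1,3) with a≤c, −a<b≤a
well minimum = a = 2

2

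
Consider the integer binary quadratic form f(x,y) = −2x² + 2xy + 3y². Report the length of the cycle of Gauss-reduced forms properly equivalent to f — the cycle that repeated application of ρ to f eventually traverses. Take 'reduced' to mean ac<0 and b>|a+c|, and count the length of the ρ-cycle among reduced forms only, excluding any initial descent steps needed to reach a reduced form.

D = 28, ⌊√D⌋ = 5
river: ρ → (3,4,-1)
river: ρ → (-1,4,3)
river: ρ → (3,2,-2)
river: ρ → (-2,2,3)
ρ-cycle length = 4 (tail of 0 descent steps not counted)

4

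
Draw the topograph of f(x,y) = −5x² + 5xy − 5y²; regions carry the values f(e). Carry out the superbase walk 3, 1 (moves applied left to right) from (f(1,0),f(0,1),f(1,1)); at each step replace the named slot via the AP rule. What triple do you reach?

start (-5,-5,-5) = (f(1,0),f(0,1),f(1,1))
replace slot 3: 2·((-5)+(-5)) − (-5) = -15 → (-5,-5,-15)
replace slot 1: 2·((-5)+(-15)) − (-5) = -35 → (-35,-5,-15)

-35,-5,-15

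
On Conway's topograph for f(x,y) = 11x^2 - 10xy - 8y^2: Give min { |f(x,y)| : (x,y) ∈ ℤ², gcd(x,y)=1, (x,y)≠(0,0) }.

descent: ρ → (-8,10,11)  [lands on river]
river: ρ → (11,12,-7)
river: ρ → (-7,16,7)
river: ρ → (7,12,-11)
river: ρ → (-11,10,8)
river: ρ → (8,6,-13)
river: ρ → (-13,20,1)
river: ρ → (1,20,-13)
river: ρ → (-13,6,8)
river: ρ → (8,10,-11)
river: ρ → (-11,12,7)
river: ρ → (7,16,-7)
river: ρ → (-7,12,11)
river: ρ → (11,10,-8)
river: ρ → (-8,6,13)
river: ρ → (13,20,-1)
river: ρ → (-1,20,13)
river: ρ → (13,6,-8)
closes: descent 1, river 18
min |a| on river = 1

1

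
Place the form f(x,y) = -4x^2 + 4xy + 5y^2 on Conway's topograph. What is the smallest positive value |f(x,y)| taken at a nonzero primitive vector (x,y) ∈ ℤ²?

river: ρ → (5,6,-3)
river: ρ → (-3,6,5)
river: ρ → (5,4,-4)
river: ρ → (-4,4,5)
closes: descent 0, river 4
min |a| on river = 3

3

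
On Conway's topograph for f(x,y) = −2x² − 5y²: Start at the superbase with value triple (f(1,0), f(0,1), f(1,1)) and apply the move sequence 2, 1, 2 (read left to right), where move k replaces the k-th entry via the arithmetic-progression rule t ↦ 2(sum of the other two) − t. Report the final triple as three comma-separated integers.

start (-2,-5,-7) = (f(1,0),f(0,1),f(1,1))
replace slot 2: 2·((-2)+(-7)) − (-5) = -13 → (-2,-13,-7)
replace slot 1: 2·((-13)+(-7)) − (-2) = -38 → (-38,-13,-7)
replace slot 2: 2·((-38)+(-7)) − (-13) = -77 → (-38,-77,-7)

-38,-77,-7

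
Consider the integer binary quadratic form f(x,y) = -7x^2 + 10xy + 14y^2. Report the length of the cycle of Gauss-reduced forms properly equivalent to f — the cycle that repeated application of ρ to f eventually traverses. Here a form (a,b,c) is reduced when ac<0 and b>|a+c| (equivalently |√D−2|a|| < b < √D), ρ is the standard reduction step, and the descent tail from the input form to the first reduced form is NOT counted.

D = 492, ⌊√D⌋ = 22
river: ρ → (14,18,-3)
river: ρ → (-3,18,14)
river: ρ → (14,10,-7)
river: ρ → (-7,18,6)
river: ρ → (6,18,-7)
river: ρ → (-7,10,14)
ρ-cycle length = 6 (tail of 0 descent steps not counted)

6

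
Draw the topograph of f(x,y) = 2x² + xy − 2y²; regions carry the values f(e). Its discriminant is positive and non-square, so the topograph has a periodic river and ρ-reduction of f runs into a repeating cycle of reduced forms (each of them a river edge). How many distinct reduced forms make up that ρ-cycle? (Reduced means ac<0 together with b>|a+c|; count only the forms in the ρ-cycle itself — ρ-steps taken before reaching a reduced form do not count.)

D = 17, ⌊√D⌋ = 4
river: ρ → (-2,3,1)
river: ρ → (1,3,-2)
river: ρ → (-2,1,2)
river: ρ → (2,3,-1)
river: ρ → (-1,3,2)
river: ρ → (2,1,-2)
ρ-cycle length = 6 (tail of 0 descent steps not counted)

6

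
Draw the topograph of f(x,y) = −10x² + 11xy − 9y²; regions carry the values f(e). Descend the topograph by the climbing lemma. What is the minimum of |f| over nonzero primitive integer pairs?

translate: b→9 (≡-11 mod 20), so (10,-11,9)→(10,9,8)
flip: (10,9,8)→(8,-9,10)
translate: b→7 (≡-9 mod 16), so (8,-9,10)→(8,7,9)
reduced (well bottom): (8,7,9) with a≤c, −a<b≤a
well minimum |f| = |-8| = 8 (negative-definite)

8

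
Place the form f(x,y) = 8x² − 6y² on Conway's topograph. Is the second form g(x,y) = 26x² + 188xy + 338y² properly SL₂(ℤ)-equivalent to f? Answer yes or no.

D₁ = 192, D₂ = 192
river cycle of f (length 2): (-6, 12, 2), (2, 12, -6)
river cycle of g (length 2): (2, 12, -6), (-6, 12, 2)
cycles coincide ⇒ equivalent

yes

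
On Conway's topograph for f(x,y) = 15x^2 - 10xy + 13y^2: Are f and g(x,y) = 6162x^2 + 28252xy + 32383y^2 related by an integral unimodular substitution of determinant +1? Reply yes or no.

D₁ = -680, D₂ = -680
f: flip: (15,-10,13)→(13,10,15)
f: reduced (well bottom): (13,10,15) with a≤c, −a<b≤a
g: translate: b→3604 (≡28252 mod 12324), so (6162,28252,32383)→(6162,3604,527)
g: flip: (6162,3604,527)→(527,-3604,6162)
g: translate: b→-442 (≡-3604 mod 1054), so (527,-3604,6162)→(527,-442,93)
g: flip: (527,-442,93)→(93,442,527)
g: translate: b→70 (≡442 mod 186), so (93,442,527)→(93,70,15)
g: flip: (93,70,15)→(15,-70,93)
g: translate: b→-10 (≡-70 mod 30), so (15,-70,93)→(15,-10,13)
g: flip: (15,-10,13)→(13,10,15)
g: reduced (well bottom): (13,10,15) with a≤c, −a<b≤a
reduced forms (13, 10, 15) vs (13, 10, 15) ⇒ equivalent

yes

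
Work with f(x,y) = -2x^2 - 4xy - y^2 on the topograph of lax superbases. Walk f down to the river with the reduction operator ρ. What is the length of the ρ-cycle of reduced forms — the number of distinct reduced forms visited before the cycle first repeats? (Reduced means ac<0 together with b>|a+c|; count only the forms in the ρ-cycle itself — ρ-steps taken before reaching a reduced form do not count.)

D = 8, ⌊√D⌋ = 2
descent: ρ → (-1,2,1)  [lands on river]
river: ρ → (1,2,-1)
ρ-cycle length = 2 (tail of 1 descent step not counted)

2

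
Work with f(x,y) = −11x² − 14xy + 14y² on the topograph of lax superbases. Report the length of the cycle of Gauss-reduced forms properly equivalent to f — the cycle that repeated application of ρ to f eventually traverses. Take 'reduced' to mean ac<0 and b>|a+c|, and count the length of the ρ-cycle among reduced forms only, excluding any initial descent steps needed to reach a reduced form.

D = 812, ⌊√D⌋ = 28
descent: ρ → (14,14,-11)  [lands on river]
river: ρ → (-11,8,17)
river: ρ → (17,26,-2)
river: ρ → (-2,26,17)
river: ρ → (17,8,-11)
river: ρ → (-11,14,14)
ρ-cycle length = 6 (tail of 1 descent step not counted)

6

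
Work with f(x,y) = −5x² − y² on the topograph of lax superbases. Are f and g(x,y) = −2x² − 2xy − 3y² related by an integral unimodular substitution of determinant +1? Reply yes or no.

D₁ = -20, D₂ = -20
f is negative-definite; reduce −f:
−f: flip: (5,0,1)→(1,0,5)
−f: reduced (well bottom): (1,0,5) with a≤c, −a<b≤a
flip sign back: reduced form of f is (-1,0,-5)
g is negative-definite; reduce −g:
−g: reduced (well bottom): (2,2,3) with a≤c, −a<b≤a
flip sign back: reduced form of g is (-2,-2,-3)
reduced forms (-1, 0, -5) vs (-2, -2, -3) ⇒ inequivalent

no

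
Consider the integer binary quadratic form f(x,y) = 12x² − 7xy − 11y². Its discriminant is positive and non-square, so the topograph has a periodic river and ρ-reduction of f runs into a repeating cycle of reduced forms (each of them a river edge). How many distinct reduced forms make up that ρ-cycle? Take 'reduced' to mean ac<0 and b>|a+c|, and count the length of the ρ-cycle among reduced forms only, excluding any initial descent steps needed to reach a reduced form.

D = 577, ⌊√D⌋ = 24
descent: ρ → (-11,7,12)  [lands on river]
river: ρ → (12,17,-6)
river: ρ → (-6,19,9)
river: ρ → (9,17,-8)
river: ρ → (-8,15,11)
river: ρ → (11,7,-12)
river: ρ → (-12,17,6)
river: ρ → (6,19,-9)
river: ρ → (-9,17,8)
river: ρ → (8,15,-11)
ρ-cycle length = 10 (tail of 1 descent step not counted)

10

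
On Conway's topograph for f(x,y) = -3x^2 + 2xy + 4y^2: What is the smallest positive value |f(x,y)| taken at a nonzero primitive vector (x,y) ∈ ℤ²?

river: ρ → (4,6,-1)
river: ρ → (-1,6,4)
river: ρ → (4,2,-3)
river: ρ → (-3,4,3)
river: ρ → (3,2,-4)
river: ρ → (-4,6,1)
river: ρ → (1,6,-4)
river: ρ → (-4,2,3)
river: ρ → (3,4,-3)
river: ρ → (-3,2,4)
closes: descent 0, river 10
min |a| on river = 1

1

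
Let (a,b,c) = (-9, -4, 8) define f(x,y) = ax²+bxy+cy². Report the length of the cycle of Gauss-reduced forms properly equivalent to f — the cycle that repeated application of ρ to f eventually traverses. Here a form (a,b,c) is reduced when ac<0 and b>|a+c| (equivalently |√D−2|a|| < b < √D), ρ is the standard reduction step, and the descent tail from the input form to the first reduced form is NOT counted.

D = 304, ⌊√D⌋ = 17
descent: ρ → (8,4,-9)  [lands on river]
river: ρ → (-9,14,3)
river: ρ → (3,16,-4)
river: ρ → (-4,16,3)
river: ρ → (3,14,-9)
river: ρ → (-9,4,8)
river: ρ → (8,12,-5)
river: ρ → (-5,8,12)
river: ρ → (12,16,-1)
river: ρ → (-1,16,12)
river: ρ → (12,8,-5)
river: ρ → (-5,12,8)
ρ-cycle length = 12 (tail of 1 descent step not counted)

12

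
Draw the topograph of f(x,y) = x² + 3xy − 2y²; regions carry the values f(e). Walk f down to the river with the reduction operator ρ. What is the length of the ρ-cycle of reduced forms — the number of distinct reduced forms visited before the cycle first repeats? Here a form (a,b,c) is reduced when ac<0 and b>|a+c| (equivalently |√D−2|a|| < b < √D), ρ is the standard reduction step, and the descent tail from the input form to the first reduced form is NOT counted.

D = 17, ⌊√D⌋ = 4
river: ρ → (-2,1,2)
river: ρ → (2,3,-1)
river: ρ → (-1,3,2)
river: ρ → (2,1,-2)
river: ρ → (-2,3,1)
river: ρ → (1,3,-2)
ρ-cycle length = 6 (tail of 0 descent steps not counted)

6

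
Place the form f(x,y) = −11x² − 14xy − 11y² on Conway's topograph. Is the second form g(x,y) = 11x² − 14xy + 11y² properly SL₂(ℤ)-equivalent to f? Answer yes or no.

D₁ = -288, D₂ = -288
f is negative-definite; reduce −f:
−f: translate: b→-8 (≡14 mod 22), so (11,14,11)→(11,-8,8)
−f: flip: (11,-8,8)→(8,8,11)
−f: reduced (well bottom): (8,8,11) with a≤c, −a<b≤a
flip sign back: reduced form of f is (-8,-8,-11)
g: translate: b→8 (≡-14 mod 22), so (11,-14,11)→(11,8,8)
g: flip: (11,8,8)→(8,-8,11)
g: translate: b→8 (≡-8 mod 16), so (8,-8,11)→(8,8,11)
g: reduced (well bottom): (8,8,11) with a≤c, −a<b≤a
reduced forms (-8, -8, -11) vs (8, 8, 11) ⇒ inequivalent

no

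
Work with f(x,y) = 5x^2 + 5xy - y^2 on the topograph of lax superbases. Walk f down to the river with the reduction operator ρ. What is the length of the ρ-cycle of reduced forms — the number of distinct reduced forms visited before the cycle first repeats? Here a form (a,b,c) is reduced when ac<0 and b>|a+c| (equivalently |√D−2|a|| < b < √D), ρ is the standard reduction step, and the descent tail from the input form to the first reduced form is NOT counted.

D = 45, ⌊√D⌋ = 6
river: ρ → (-1,5,5)
river: ρ → (5,5,-1)
ρ-cycle length = 2 (tail of 0 descent steps not counted)

2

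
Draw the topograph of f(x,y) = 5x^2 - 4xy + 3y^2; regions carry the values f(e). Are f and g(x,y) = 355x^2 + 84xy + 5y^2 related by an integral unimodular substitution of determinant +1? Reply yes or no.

D₁ = -44, D₂ = -44
f: flip: (5,-4,3)→(3,4,5)
f: translate: b→-2 (≡4 mod 6), so (3,4,5)→(3,-2,4)
f: reduced (well bottom): (3,-2,4) with a≤c, −a<b≤a
g: flip: (355,84,5)→(5,-84,355)
g: translate: b→-4 (≡-84 mod 10), so (5,-84,355)→(5,-4,3)
g: flip: (5,-4,3)→(3,4,5)
g: translate: b→-2 (≡4 mod 6), so (3,4,5)→(3,-2,4)
g: reduced (well bottom): (3,-2,4) with a≤c, −a<b≤a
reduced forms (3, -2, 4) vs (3, -2, 4) ⇒ equivalent

yes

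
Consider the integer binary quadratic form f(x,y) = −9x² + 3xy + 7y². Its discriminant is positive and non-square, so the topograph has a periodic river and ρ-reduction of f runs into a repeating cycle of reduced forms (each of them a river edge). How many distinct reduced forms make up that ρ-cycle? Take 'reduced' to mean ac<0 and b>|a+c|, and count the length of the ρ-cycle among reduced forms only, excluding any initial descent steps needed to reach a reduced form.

D = 261, ⌊√D⌋ = 16
river: ρ → (7,11,-5)
river: ρ → (-5,9,9)
river: ρ → (9,9,-5)
river: ρ → (-5,11,7)
river: ρ → (7,3,-9)
river: ρ → (-9,15,1)
river: ρ → (1,15,-9)
river: ρ → (-9,3,7)
ρ-cycle length = 8 (tail of 0 descent steps not counted)

8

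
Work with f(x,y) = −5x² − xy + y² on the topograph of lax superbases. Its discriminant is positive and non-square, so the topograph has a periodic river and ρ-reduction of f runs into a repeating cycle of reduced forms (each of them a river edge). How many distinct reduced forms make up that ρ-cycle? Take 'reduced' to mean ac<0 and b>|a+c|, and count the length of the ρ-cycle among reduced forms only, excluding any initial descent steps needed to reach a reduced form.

D = 21, ⌊√D⌋ = 4
descent: ρ → (1,3,-3)  [lands on river]
river: ρ → (-3,3,1)
ρ-cycle length = 2 (tail of 1 descent step not counted)

2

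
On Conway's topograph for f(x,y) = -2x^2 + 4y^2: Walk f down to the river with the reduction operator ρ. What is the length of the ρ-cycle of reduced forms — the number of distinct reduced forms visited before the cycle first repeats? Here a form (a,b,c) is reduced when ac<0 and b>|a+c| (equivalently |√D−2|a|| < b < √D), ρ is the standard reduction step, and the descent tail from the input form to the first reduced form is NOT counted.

D = 32, ⌊√D⌋ = 5
descent: ρ → (4,0,-2)
descent: ρ → (-2,4,2)  [lands on river]
river: ρ → (2,4,-2)
ρ-cycle length = 2 (tail of 2 descent steps not counted)

2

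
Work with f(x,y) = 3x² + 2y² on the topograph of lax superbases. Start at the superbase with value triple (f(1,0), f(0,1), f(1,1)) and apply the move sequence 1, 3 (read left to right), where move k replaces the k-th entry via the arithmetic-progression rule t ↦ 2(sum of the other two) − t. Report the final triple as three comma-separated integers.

start (3,2,5) = (f(1,0),f(0,1),f(1,1))
replace slot 1: 2·(2+5) − 3 = 11 → (11,2,5)
replace slot 3: 2·(11+2) − 5 = 21 → (11,2,21)

11,2,21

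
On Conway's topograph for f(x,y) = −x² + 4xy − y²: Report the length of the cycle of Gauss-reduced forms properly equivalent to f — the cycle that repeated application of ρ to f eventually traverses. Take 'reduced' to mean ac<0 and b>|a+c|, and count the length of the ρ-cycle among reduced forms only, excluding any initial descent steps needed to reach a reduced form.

D = 12, ⌊√D⌋ = 3
descent: ρ → (-1,2,2)  [lands on river]
river: ρ → (2,2,-1)
ρ-cycle length = 2 (tail of 1 descent step not counted)

2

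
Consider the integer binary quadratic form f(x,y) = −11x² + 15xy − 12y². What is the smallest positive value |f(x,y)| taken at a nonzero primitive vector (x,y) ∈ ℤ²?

translate: b→7 (≡-15 mod 22), so (11,-15,12)→(11,7,8)
flip: (11,7,8)→(8,-7,11)
reduced (well bottom): (8,-7,11) with a≤c, −a<b≤a
well minimum |f| = |-8| = 8 (negative-definite)

8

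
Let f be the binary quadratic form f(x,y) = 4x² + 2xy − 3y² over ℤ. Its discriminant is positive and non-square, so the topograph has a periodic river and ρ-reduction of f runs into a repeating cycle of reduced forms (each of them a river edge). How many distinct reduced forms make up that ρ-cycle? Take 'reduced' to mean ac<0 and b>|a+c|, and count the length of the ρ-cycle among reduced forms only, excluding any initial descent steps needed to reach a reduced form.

D = 52, ⌊√D⌋ = 7
river: ρ → (-3,4,3)
river: ρ → (3,2,-4)
river: ρ → (-4,6,1)
river: ρ → (1,6,-4)
river: ρ → (-4,2,3)
river: ρ → (3,4,-3)
river: ρ → (-3,2,4)
river: ρ → (4,6,-1)
river: ρ → (-1,6,4)
river: ρ → (4,2,-3)
ρ-cycle length = 10 (tail of 0 descent steps not counted)

10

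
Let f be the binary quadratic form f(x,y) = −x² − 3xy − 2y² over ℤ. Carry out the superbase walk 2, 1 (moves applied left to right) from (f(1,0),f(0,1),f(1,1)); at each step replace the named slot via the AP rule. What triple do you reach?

start (-1,-2,-6) = (f(1,0),f(0,1),f(1,1))
replace slot 2: 2·((-1)+(-6)) − (-2) = -12 → (-1,-12,-6)
replace slot 1: 2·((-12)+(-6)) − (-1) = -35 → (-35,-12,-6)

-35,-12,-6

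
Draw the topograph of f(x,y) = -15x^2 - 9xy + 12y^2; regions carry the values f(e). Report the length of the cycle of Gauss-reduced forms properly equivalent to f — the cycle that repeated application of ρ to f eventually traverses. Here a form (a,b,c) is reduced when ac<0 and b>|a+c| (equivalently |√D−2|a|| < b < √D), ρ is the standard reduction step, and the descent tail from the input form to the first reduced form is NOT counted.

D = 801, ⌊√D⌋ = 28
descent: ρ → (12,9,-15)  [lands on river]
river: ρ → (-15,21,6)
river: ρ → (6,27,-3)
river: ρ → (-3,27,6)
river: ρ → (6,21,-15)
river: ρ → (-15,9,12)
river: ρ → (12,15,-12)
river: ρ → (-12,9,15)
river: ρ → (15,21,-6)
river: ρ → (-6,27,3)
river: ρ → (3,27,-6)
river: ρ → (-6,21,15)
river: ρ → (15,9,-12)
river: ρ → (-12,15,12)
ρ-cycle length = 14 (tail of 1 descent step not counted)

14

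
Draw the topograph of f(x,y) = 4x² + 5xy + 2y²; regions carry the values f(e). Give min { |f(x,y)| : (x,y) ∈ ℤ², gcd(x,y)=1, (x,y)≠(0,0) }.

translate: b→-3 (≡5 mod 8), so (4,5,2)→(4,-3,1)
flip: (4,-3,1)→(1,3,4)
translate: b→1 (≡3 mod 2), so (1,3,4)→(1,1,2)
reduced (well bottom): (1,1,2) with a≤c, −a<b≤a
well minimum = a = 1

1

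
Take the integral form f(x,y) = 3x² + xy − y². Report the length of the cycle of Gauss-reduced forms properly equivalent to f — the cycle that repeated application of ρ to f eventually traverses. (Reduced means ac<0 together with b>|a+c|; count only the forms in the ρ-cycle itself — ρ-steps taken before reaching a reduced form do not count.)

D = 13, ⌊√D⌋ = 3
descent: ρ → (-1,3,1)  [lands on river]
river: ρ → (1,3,-1)
ρ-cycle length = 2 (tail of 1 descent step not counted)

2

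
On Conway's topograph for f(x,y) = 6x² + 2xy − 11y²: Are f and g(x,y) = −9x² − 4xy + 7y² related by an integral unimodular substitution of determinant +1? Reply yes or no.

D₁ = 268, D₂ = 268
river cycle of f (length 10): (6, 14, -3), (-3, 16, 1), (1, 16, -3), (-3, 14, 6), (6, 10, -7), (-7, 4, 9), (9, 14, -2), (-2, 14, 9), (9, 4, -7), (-7, 10, 6)
river cycle of g (length 10): (7, 4, -9), (-9, 14, 2), (2, 14, -9), (-9, 4, 7), (7, 10, -6), (-6, 14, 3), (3, 16, -1), (-1, 16, 3), (3, 14, -6), (-6, 10, 7)
cycles differ ⇒ inequivalent

no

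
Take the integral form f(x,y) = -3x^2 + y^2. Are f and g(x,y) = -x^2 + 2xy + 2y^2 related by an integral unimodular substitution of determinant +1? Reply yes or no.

D₁ = 12, D₂ = 12
river cycle of f (length 2): (1, 2, -2), (-2, 2, 1)
river cycle of g (length 2): (2, 2, -1), (-1, 2, 2)
cycles differ ⇒ inequivalent

no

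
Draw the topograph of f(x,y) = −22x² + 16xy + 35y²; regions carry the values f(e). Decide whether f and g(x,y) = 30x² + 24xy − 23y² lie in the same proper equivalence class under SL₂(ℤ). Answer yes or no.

D₁ = 3336, D₂ = 3336
river cycle of f (length 22): (35, 54, -3), (-3, 54, 35), (35, 16, -22), (-22, 28, 29), (29, 30, -21), (-21, 54, 5), (5, 56, -10), (-10, 44, 35), (35, 26, -19), (-19, 50, 11), … (12 more)
river cycle of g (length 22): (-23, 22, 31), (31, 40, -14), (-14, 44, 25), (25, 56, -2), (-2, 56, 25), (25, 44, -14), (-14, 40, 31), (31, 22, -23), (-23, 24, 30), (30, 36, -17), … (12 more)
cycles differ ⇒ inequivalent

no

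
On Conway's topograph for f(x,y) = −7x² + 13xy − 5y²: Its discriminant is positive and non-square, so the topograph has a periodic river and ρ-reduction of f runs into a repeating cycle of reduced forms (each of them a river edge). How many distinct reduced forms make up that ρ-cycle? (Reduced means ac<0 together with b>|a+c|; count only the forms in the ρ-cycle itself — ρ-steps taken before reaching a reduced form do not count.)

D = 29, ⌊√D⌋ = 5
descent: ρ → (-5,-3,1)
descent: ρ → (1,5,-1)  [lands on river]
river: ρ → (-1,5,1)
ρ-cycle length = 2 (tail of 2 descent steps not counted)

2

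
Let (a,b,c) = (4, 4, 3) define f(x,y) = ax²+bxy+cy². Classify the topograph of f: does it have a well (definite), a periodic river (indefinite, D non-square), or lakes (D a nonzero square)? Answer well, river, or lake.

D = b²−4ac = 4² − 4·4·3 = -32
D < 0 ⇒ definite ⇒ every region one sign ⇒ single well

well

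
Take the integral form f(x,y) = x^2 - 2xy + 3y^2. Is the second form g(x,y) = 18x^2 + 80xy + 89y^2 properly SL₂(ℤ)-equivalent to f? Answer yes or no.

D₁ = -8, D₂ = -8
f: translate: b→0 (≡-2 mod 2), so (1,-2,3)→(1,0,2)
f: reduced (well bottom): (1,0,2) with a≤c, −a<b≤a
g: translate: b→8 (≡80 mod 36), so (18,80,89)→(18,8,1)
g: flip: (18,8,1)→(1,-8,18)
g: translate: b→0 (≡-8 mod 2), so (1,-8,18)→(1,0,2)
g: reduced (well bottom): (1,0,2) with a≤c, −a<b≤a
reduced forms (1, 0, 2) vs (1, 0, 2) ⇒ equivalent

yes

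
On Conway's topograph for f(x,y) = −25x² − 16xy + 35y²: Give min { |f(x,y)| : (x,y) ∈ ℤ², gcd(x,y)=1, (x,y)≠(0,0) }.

descent: ρ → (35,16,-25)  [lands on river]
river: ρ → (-25,34,26)
river: ρ → (26,18,-33)
river: ρ → (-33,48,11)
river: ρ → (11,40,-49)
river: ρ → (-49,58,2)
river: ρ → (2,58,-49)
river: ρ → (-49,40,11)
river: ρ → (11,48,-33)
river: ρ → (-33,18,26)
river: ρ → (26,34,-25)
river: ρ → (-25,16,35)
river: ρ → (35,54,-6)
river: ρ → (-6,54,35)
closes: descent 1, river 14
min |a| on river = 2

2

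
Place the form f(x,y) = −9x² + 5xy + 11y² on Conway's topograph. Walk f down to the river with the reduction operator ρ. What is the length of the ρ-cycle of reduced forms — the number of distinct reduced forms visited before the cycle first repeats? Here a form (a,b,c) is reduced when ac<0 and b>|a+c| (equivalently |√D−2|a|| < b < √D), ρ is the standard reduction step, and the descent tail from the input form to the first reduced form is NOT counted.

D = 421, ⌊√D⌋ = 20
river: ρ → (11,17,-3)
river: ρ → (-3,19,5)
river: ρ → (5,11,-15)
river: ρ → (-15,19,1)
river: ρ → (1,19,-15)
river: ρ → (-15,11,5)
river: ρ → (5,19,-3)
river: ρ → (-3,17,11)
river: ρ → (11,5,-9)
river: ρ → (-9,13,7)
river: ρ → (7,15,-7)
river: ρ → (-7,13,9)
river: ρ → (9,5,-11)
river: ρ → (-11,17,3)
river: ρ → (3,19,-5)
river: ρ → (-5,11,15)
river: ρ → (15,19,-1)
river: ρ → (-1,19,15)
river: ρ → (15,11,-5)
river: ρ → (-5,19,3)
river: ρ → (3,17,-11)
river: ρ → (-11,5,9)
river: ρ → (9,13,-7)
river: ρ → (-7,15,7)
river: ρ → (7,13,-9)
river: ρ → (-9,5,11)
ρ-cycle length = 26 (tail of 0 descent steps not counted)

26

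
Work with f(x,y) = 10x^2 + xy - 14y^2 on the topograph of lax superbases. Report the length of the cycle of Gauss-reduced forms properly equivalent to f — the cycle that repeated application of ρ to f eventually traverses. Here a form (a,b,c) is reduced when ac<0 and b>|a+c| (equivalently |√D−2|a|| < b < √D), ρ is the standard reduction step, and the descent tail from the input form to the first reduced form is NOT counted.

D = 561, ⌊√D⌋ = 23
descent: ρ → (-14,-1,10)
descent: ρ → (10,21,-3)  [lands on river]
river: ρ → (-3,21,10)
river: ρ → (10,19,-5)
river: ρ → (-5,21,6)
river: ρ → (6,15,-14)
river: ρ → (-14,13,7)
river: ρ → (7,15,-12)
river: ρ → (-12,9,10)
river: ρ → (10,11,-11)
river: ρ → (-11,11,10)
river: ρ → (10,9,-12)
river: ρ → (-12,15,7)
river: ρ → (7,13,-14)
river: ρ → (-14,15,6)
river: ρ → (6,21,-5)
river: ρ → (-5,19,10)
ρ-cycle length = 16 (tail of 2 descent steps not counted)

16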